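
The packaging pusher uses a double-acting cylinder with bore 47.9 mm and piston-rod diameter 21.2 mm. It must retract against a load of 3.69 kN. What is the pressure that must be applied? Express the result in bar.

Rod-side annular area A_ann = π/4 × (47.9² − 21.2²) = 1449 mm^2
Retraction: pressure acts on the annular area.
P = F / A = 3.69 kN / A

P ≈ 25.5 bar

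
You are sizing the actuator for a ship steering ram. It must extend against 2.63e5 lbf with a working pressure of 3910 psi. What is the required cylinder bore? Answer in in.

D ≈ 9.25 in

Extension force acts on the full piston face: F = P × (π/4)D².
D = √(4F / (πP)) = √(4 × 2.63e5 lbf / (π × 3910 psi))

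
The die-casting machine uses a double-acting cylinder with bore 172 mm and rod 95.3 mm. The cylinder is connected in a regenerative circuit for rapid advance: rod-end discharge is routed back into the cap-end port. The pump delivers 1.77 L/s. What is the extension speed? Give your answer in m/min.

In regeneration the rod-end outflow joins the pump flow into the cap end, so the net volume the pump must supply per unit advance equals the rod cross-section area.
Rod cross-section A_rod = π/4 × (95.3 mm)² = 7133 mm^2
v = Q_pump / A_rod

v ≈ 14.9 m/min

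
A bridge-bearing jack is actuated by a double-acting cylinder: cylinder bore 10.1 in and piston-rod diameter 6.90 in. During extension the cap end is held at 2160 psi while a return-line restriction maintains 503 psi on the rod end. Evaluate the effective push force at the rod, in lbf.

Cap-side area A_cap = π/4 × (10.1 in)² = 80.12 in^2
Rod-side annular area A_ann = π/4 × (10.1² − 6.90²) = 42.73 in^2
Net thrust = P_cap·A_cap − P_rod·A_ann = 1.731e5 lbf − 21490 lbf

F ≈ 1.52e5 lbf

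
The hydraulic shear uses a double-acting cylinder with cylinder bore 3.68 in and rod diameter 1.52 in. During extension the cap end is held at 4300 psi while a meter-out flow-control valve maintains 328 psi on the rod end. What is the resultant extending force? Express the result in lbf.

Cap-side area A_cap = π/4 × (3.68 in)² = 10.64 in^2
Rod-side annular area A_ann = π/4 × (3.68² − 1.52²) = 8.822 in^2
Net thrust = P_cap·A_cap − P_rod·A_ann = 45740 lbf − 2893 lbf

F ≈ 42800 lbf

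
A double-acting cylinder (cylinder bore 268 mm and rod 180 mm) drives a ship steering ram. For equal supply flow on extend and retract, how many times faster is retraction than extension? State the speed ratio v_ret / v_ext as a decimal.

v_ret/v_ext ≈ 1.82

Cap-side area A_cap = π/4 × (268 mm)² = 56410 mm^2
Rod-side annular area A_ann = π/4 × (268² − 180²) = 30960 mm^2
For equal Q, v ∝ 1/A, so v_ret/v_ext = A_cap/A_ann.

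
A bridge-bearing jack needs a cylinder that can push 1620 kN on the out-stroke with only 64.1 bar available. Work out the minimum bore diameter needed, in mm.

Extension force acts on the full piston face: F = P × (π/4)D².
D = √(4F / (πP)) = √(4 × 1620 kN / (π × 64.1 bar))

D ≈ 567 mm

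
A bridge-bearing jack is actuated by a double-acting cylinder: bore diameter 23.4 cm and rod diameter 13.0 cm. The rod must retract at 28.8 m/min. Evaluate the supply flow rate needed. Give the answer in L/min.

Rod-side annular area A_ann = π/4 × (23.4² − 13.0²) = 297.3 cm^2
Q = A × v

Q ≈ 856 L/min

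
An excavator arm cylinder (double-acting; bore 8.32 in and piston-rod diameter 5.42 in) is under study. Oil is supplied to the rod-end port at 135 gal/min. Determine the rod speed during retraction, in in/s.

v ≈ 16.6 in/s

Rod-side annular area A_ann = π/4 × (8.32² − 5.42²) = 31.29 in^2
Flow into the rod-end port fills the annular volume.
v = Q / A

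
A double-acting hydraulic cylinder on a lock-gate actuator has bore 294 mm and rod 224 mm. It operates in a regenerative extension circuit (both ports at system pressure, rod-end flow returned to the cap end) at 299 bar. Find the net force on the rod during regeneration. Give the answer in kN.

F ≈ 1180 kN

With equal pressure on both faces, forces on the annular region cancel; the net push is pressure × rod cross-section.
Rod cross-section A_rod = π/4 × (224 mm)² = 39410 mm^2
F = P × A_rod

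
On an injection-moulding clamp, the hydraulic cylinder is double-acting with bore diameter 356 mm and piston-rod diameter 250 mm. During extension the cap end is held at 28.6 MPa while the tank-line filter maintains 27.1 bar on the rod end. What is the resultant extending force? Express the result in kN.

F ≈ 2710 kN

Cap-side area A_cap = π/4 × (356 mm)² = 99540 mm^2
Rod-side annular area A_ann = π/4 × (356² − 250²) = 50450 mm^2
Net thrust = P_cap·A_cap − P_rod·A_ann = 2847 kN − 136.7 kN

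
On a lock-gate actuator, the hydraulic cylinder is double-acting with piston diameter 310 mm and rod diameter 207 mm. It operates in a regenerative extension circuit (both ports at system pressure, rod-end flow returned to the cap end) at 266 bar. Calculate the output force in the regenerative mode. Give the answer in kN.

With equal pressure on both faces, forces on the annular region cancel; the net push is pressure × rod cross-section.
Rod cross-section A_rod = π/4 × (207 mm)² = 33650 mm^2
F = P × A_rod

F ≈ 895 kN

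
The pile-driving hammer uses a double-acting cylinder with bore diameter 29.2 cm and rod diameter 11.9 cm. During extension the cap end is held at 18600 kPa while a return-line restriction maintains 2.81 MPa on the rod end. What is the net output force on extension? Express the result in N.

F ≈ 1.09e6 N

Cap-side area A_cap = π/4 × (29.2 cm)² = 669.7 cm^2
Rod-side annular area A_ann = π/4 × (29.2² − 11.9²) = 558.4 cm^2
Net thrust = P_cap·A_cap − P_rod·A_ann = 1.246e6 N − 1.569e5 N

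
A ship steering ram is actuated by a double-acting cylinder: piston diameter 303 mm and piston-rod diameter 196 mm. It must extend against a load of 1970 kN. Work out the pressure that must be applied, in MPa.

P ≈ 27.3 MPa

Cap-side area A_cap = π/4 × (303 mm)² = 72110 mm^2
P = F / A = 1970 kN / A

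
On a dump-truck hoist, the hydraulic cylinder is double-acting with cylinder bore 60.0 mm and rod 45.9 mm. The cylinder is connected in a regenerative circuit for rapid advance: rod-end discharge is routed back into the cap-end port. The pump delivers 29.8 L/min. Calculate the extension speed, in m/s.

In regeneration the rod-end outflow joins the pump flow into the cap end, so the net volume the pump must supply per unit advance equals the rod cross-section area.
Rod cross-section A_rod = π/4 × (45.9 mm)² = 1655 mm^2
v = Q_pump / A_rod

v ≈ 0.300 m/s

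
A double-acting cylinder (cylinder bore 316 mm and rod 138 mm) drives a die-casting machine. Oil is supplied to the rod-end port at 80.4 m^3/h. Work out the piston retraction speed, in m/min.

v ≈ 21.1 m/min

Rod-side annular area A_ann = π/4 × (316² − 138²) = 63470 mm^2
Flow into the rod-end port fills the annular volume.
v = Q / A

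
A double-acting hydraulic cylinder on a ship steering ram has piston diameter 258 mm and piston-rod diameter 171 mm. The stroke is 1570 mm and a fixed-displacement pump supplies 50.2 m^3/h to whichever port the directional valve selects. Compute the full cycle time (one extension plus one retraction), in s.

t ≈ 9.19 s

Cap-side area A_cap = π/4 × (258 mm)² = 52280 mm^2
Rod-side annular area A_ann = π/4 × (258² − 171²) = 29310 mm^2
t_ext = A_cap·L/Q = 5.886 s
t_ret = A_ann·L/Q = 3.300 s
t_cycle = t_ext + t_ret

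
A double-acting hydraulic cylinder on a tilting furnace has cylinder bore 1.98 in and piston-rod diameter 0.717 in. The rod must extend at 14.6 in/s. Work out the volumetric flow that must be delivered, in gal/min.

Cap-side area A_cap = π/4 × (1.98 in)² = 3.079 in^2
Q = A × v

Q ≈ 11.7 gal/min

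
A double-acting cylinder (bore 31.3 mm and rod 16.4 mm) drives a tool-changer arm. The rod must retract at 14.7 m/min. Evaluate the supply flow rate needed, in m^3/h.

Rod-side annular area A_ann = π/4 × (31.3² − 16.4²) = 558.2 mm^2
Q = A × v

Q ≈ 0.492 m^3/h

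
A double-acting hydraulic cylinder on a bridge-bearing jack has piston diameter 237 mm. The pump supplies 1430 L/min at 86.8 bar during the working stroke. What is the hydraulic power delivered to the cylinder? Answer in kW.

Hydraulic power = P × Q

W ≈ 207 kW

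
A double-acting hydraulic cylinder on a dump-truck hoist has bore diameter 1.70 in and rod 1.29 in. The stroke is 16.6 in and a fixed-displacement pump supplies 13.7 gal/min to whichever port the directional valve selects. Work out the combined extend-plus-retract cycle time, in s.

Cap-side area A_cap = π/4 × (1.70 in)² = 2.270 in^2
Rod-side annular area A_ann = π/4 × (1.70² − 1.29²) = 0.9628 in^2
t_ext = A_cap·L/Q = 0.7144 s
t_ret = A_ann·L/Q = 0.3030 s
t_cycle = t_ext + t_ret

t ≈ 1.02 s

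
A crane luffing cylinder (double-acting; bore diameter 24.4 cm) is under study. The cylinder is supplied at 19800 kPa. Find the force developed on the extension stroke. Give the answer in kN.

Cap-side area A_cap = π/4 × (24.4 cm)² = 467.6 cm^2
F = P × A_cap = 19800 kPa × A_cap

F ≈ 926 kN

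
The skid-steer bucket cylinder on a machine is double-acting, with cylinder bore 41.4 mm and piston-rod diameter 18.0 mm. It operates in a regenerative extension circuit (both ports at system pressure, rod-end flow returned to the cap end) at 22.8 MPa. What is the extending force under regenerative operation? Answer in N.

F ≈ 5800 N

With equal pressure on both faces, forces on the annular region cancel; the net push is pressure × rod cross-section.
Rod cross-section A_rod = π/4 × (18.0 mm)² = 254.5 mm^2
F = P × A_rod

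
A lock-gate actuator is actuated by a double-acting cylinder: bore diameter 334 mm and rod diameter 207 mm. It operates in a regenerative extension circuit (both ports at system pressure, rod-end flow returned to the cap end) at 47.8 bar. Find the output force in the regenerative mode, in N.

With equal pressure on both faces, forces on the annular region cancel; the net push is pressure × rod cross-section.
Rod cross-section A_rod = π/4 × (207 mm)² = 33650 mm^2
F = P × A_rod

F ≈ 1.61e5 N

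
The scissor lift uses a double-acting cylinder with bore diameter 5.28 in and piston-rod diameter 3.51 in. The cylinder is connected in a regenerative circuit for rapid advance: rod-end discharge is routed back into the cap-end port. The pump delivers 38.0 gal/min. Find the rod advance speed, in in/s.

In regeneration the rod-end outflow joins the pump flow into the cap end, so the net volume the pump must supply per unit advance equals the rod cross-section area.
Rod cross-section A_rod = π/4 × (3.51 in)² = 9.676 in^2
v = Q_pump / A_rod

v ≈ 15.1 in/s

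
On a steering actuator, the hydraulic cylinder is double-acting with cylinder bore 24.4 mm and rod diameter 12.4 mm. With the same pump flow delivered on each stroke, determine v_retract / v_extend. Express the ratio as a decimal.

v_ret/v_ext ≈ 1.35

Cap-side area A_cap = π/4 × (24.4 mm)² = 467.6 mm^2
Rod-side annular area A_ann = π/4 × (24.4² − 12.4²) = 346.8 mm^2
For equal Q, v ∝ 1/A, so v_ret/v_ext = A_cap/A_ann.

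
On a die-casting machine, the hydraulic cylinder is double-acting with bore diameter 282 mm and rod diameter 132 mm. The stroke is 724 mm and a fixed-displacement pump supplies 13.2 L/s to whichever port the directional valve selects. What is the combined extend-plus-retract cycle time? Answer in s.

Cap-side area A_cap = π/4 × (282 mm)² = 62460 mm^2
Rod-side annular area A_ann = π/4 × (282² − 132²) = 48770 mm^2
t_ext = A_cap·L/Q = 3.426 s
t_ret = A_ann·L/Q = 2.675 s
t_cycle = t_ext + t_ret

t ≈ 6.10 s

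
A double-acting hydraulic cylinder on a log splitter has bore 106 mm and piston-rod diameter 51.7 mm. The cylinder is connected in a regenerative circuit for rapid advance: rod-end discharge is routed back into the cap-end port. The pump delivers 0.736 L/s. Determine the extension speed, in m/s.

In regeneration the rod-end outflow joins the pump flow into the cap end, so the net volume the pump must supply per unit advance equals the rod cross-section area.
Rod cross-section A_rod = π/4 × (51.7 mm)² = 2099 mm^2
v = Q_pump / A_rod

v ≈ 0.351 m/s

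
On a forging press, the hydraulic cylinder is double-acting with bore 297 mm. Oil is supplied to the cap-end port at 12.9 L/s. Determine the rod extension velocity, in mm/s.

Cap-side area A_cap = π/4 × (297 mm)² = 69280 mm^2
v = Q / A

v ≈ 186 mm/s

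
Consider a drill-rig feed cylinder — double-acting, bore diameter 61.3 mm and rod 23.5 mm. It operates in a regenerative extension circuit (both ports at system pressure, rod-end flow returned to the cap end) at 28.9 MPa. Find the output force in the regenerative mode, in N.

F ≈ 12500 N

With equal pressure on both faces, forces on the annular region cancel; the net push is pressure × rod cross-section.
Rod cross-section A_rod = π/4 × (23.5 mm)² = 433.7 mm^2
F = P × A_rod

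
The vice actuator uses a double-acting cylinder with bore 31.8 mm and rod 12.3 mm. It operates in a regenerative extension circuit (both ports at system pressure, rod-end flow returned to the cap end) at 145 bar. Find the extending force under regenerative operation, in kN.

With equal pressure on both faces, forces on the annular region cancel; the net push is pressure × rod cross-section.
Rod cross-section A_rod = π/4 × (12.3 mm)² = 118.8 mm^2
F = P × A_rod

F ≈ 1.72 kN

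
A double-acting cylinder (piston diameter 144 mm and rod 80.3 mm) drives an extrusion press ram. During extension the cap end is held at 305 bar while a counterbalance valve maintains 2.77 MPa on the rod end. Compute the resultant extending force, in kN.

F ≈ 466 kN

Cap-side area A_cap = π/4 × (144 mm)² = 16290 mm^2
Rod-side annular area A_ann = π/4 × (144² − 80.3²) = 11220 mm^2
Net thrust = P_cap·A_cap − P_rod·A_ann = 496.7 kN − 31.08 kN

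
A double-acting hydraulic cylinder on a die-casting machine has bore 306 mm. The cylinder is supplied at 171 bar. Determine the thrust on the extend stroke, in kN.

Cap-side area A_cap = π/4 × (306 mm)² = 73540 mm^2
F = P × A_cap = 171 bar × A_cap

F ≈ 1260 kN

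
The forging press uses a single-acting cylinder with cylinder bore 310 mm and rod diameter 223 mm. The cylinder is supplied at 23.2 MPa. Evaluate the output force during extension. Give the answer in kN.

F ≈ 1750 kN

Cap-side area A_cap = π/4 × (310 mm)² = 75480 mm^2
F = P × A_cap = 23.2 MPa × A_cap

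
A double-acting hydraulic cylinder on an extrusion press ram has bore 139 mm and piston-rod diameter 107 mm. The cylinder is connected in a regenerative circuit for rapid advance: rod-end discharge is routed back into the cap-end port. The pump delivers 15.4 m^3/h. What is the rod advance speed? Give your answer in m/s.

v ≈ 0.476 m/s

In regeneration the rod-end outflow joins the pump flow into the cap end, so the net volume the pump must supply per unit advance equals the rod cross-section area.
Rod cross-section A_rod = π/4 × (107 mm)² = 8992 mm^2
v = Q_pump / A_rod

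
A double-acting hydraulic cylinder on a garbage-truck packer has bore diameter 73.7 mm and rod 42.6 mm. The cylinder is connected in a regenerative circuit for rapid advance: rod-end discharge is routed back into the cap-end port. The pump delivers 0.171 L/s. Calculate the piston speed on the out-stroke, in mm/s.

v ≈ 120 mm/s

In regeneration the rod-end outflow joins the pump flow into the cap end, so the net volume the pump must supply per unit advance equals the rod cross-section area.
Rod cross-section A_rod = π/4 × (42.6 mm)² = 1425 mm^2
v = Q_pump / A_rod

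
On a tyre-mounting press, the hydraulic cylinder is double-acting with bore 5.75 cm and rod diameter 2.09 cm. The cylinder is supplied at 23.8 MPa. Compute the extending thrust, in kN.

F ≈ 61.8 kN

Cap-side area A_cap = π/4 × (5.75 cm)² = 25.97 cm^2
F = P × A_cap = 23.8 MPa × A_cap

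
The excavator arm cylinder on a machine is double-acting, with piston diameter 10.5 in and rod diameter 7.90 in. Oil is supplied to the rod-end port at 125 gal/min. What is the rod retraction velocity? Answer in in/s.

Rod-side annular area A_ann = π/4 × (10.5² − 7.90²) = 37.57 in^2
Flow into the rod-end port fills the annular volume.
v = Q / A

v ≈ 12.8 in/s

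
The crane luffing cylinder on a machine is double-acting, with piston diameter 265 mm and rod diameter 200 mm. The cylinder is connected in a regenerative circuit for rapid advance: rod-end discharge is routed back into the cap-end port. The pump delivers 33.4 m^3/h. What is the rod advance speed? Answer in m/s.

In regeneration the rod-end outflow joins the pump flow into the cap end, so the net volume the pump must supply per unit advance equals the rod cross-section area.
Rod cross-section A_rod = π/4 × (200 mm)² = 31420 mm^2
v = Q_pump / A_rod

v ≈ 0.295 m/s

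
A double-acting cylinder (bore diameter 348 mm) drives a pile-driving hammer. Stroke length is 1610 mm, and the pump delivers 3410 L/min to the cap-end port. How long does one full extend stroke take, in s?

Cap-side area A_cap = π/4 × (348 mm)² = 95110 mm^2
Swept volume V = A × L; t = V / Q = A·L / Q

t ≈ 2.69 s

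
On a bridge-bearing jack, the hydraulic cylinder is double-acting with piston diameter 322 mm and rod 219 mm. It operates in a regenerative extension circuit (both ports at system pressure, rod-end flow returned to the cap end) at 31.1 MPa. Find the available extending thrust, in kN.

F ≈ 1170 kN

With equal pressure on both faces, forces on the annular region cancel; the net push is pressure × rod cross-section.
Rod cross-section A_rod = π/4 × (219 mm)² = 37670 mm^2
F = P × A_rod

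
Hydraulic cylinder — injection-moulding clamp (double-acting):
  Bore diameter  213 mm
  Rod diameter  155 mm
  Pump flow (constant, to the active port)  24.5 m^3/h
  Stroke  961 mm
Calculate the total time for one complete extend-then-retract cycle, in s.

t ≈ 7.40 s

Cap-side area A_cap = π/4 × (213 mm)² = 35630 mm^2
Rod-side annular area A_ann = π/4 × (213² − 155²) = 16760 mm^2
t_ext = A_cap·L/Q = 5.032 s
t_ret = A_ann·L/Q = 2.367 s
t_cycle = t_ext + t_ret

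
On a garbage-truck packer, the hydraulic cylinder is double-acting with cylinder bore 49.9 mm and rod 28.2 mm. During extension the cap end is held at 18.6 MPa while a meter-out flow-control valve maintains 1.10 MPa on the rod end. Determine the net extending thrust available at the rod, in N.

Cap-side area A_cap = π/4 × (49.9 mm)² = 1956 mm^2
Rod-side annular area A_ann = π/4 × (49.9² − 28.2²) = 1331 mm^2
Net thrust = P_cap·A_cap − P_rod·A_ann = 36380 N − 1464 N

F ≈ 34900 N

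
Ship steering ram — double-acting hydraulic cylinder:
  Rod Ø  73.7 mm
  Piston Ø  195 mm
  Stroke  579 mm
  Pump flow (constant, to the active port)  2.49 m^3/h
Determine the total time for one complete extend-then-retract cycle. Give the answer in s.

t ≈ 46.4 s

Cap-side area A_cap = π/4 × (195 mm)² = 29860 mm^2
Rod-side annular area A_ann = π/4 × (195² − 73.7²) = 25600 mm^2
t_ext = A_cap·L/Q = 25.00 s
t_ret = A_ann·L/Q = 21.43 s
t_cycle = t_ext + t_ret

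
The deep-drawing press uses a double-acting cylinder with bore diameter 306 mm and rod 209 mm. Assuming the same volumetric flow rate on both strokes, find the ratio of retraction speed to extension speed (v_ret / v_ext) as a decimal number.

Cap-side area A_cap = π/4 × (306 mm)² = 73540 mm^2
Rod-side annular area A_ann = π/4 × (306² − 209²) = 39230 mm^2
For equal Q, v ∝ 1/A, so v_ret/v_ext = A_cap/A_ann.

v_ret/v_ext ≈ 1.87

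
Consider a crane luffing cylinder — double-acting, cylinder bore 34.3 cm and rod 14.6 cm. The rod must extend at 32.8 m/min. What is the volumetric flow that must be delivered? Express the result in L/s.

Q ≈ 50.5 L/s

Cap-side area A_cap = π/4 × (34.3 cm)² = 924.0 cm^2
Q = A × v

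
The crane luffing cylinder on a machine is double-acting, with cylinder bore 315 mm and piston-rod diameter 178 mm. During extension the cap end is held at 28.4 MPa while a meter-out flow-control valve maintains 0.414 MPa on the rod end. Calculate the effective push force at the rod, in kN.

Cap-side area A_cap = π/4 × (315 mm)² = 77930 mm^2
Rod-side annular area A_ann = π/4 × (315² − 178²) = 53050 mm^2
Net thrust = P_cap·A_cap − P_rod·A_ann = 2213 kN − 21.96 kN

F ≈ 2190 kN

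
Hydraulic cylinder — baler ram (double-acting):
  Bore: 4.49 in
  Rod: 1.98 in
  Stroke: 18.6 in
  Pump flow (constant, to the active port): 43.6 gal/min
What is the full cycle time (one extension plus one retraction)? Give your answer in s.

Cap-side area A_cap = π/4 × (4.49 in)² = 15.83 in^2
Rod-side annular area A_ann = π/4 × (4.49² − 1.98²) = 12.75 in^2
t_ext = A_cap·L/Q = 1.754 s
t_ret = A_ann·L/Q = 1.413 s
t_cycle = t_ext + t_ret

t ≈ 3.17 s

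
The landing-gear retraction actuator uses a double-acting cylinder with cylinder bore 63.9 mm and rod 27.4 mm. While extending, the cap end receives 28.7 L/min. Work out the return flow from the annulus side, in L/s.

Q_out ≈ 0.390 L/s

Cap-side area A_cap = π/4 × (63.9 mm)² = 3207 mm^2
Rod-side annular area A_ann = π/4 × (63.9² − 27.4²) = 2617 mm^2
Piston speed v = Q_in/A_cap; rod-end outflow Q_out = v × A_ann = Q_in × A_ann/A_cap.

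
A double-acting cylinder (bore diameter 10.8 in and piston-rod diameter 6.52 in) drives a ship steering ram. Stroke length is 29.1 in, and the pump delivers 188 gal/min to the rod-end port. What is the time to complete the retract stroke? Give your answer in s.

Rod-side annular area A_ann = π/4 × (10.8² − 6.52²) = 58.22 in^2
Swept volume V = A × L; t = V / Q = A·L / Q

t ≈ 2.34 s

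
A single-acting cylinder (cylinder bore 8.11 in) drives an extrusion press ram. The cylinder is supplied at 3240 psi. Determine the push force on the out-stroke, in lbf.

F ≈ 1.67e5 lbf

Cap-side area A_cap = π/4 × (8.11 in)² = 51.66 in^2
F = P × A_cap = 3240 psi × A_cap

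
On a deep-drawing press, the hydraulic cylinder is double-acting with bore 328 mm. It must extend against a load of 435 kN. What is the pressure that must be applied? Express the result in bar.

P ≈ 51.5 bar

Cap-side area A_cap = π/4 × (328 mm)² = 84500 mm^2
P = F / A = 435 kN / A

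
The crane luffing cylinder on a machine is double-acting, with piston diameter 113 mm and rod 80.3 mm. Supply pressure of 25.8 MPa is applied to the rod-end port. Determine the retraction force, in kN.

Rod-side annular area A_ann = π/4 × (113² − 80.3²) = 4964 mm^2
On retraction the pressure acts on the annular area (bore minus rod).
F = P × A_ann

F ≈ 128 kN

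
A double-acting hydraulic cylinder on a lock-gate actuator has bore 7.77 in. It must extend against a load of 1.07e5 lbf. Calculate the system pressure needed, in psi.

Cap-side area A_cap = π/4 × (7.77 in)² = 47.42 in^2
P = F / A = 1.07e5 lbf / A

P ≈ 2260 psi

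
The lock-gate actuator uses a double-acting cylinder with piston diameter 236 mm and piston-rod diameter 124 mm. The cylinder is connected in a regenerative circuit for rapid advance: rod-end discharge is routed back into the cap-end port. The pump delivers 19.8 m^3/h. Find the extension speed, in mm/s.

In regeneration the rod-end outflow joins the pump flow into the cap end, so the net volume the pump must supply per unit advance equals the rod cross-section area.
Rod cross-section A_rod = π/4 × (124 mm)² = 12080 mm^2
v = Q_pump / A_rod

v ≈ 455 mm/s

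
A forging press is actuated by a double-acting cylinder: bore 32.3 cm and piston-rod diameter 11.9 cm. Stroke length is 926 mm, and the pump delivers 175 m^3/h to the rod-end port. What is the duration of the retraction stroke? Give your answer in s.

t ≈ 1.35 s

Rod-side annular area A_ann = π/4 × (32.3² − 11.9²) = 708.2 cm^2
Swept volume V = A × L; t = V / Q = A·L / Q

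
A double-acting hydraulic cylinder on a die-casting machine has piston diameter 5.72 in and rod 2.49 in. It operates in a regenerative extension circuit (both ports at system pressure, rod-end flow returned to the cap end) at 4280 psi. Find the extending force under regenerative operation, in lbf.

With equal pressure on both faces, forces on the annular region cancel; the net push is pressure × rod cross-section.
Rod cross-section A_rod = π/4 × (2.49 in)² = 4.870 in^2
F = P × A_rod

F ≈ 20800 lbf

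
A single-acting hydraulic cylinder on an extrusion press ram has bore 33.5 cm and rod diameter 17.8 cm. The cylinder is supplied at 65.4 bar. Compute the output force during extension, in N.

F ≈ 5.76e5 N

Cap-side area A_cap = π/4 × (33.5 cm)² = 881.4 cm^2
F = P × A_cap = 65.4 bar × A_cap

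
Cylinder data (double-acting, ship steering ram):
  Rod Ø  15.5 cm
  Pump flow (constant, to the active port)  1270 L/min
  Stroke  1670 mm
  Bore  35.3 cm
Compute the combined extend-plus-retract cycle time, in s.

t ≈ 14.0 s

Cap-side area A_cap = π/4 × (35.3 cm)² = 978.7 cm^2
Rod-side annular area A_ann = π/4 × (35.3² − 15.5²) = 790.0 cm^2
t_ext = A_cap·L/Q = 7.722 s
t_ret = A_ann·L/Q = 6.233 s
t_cycle = t_ext + t_ret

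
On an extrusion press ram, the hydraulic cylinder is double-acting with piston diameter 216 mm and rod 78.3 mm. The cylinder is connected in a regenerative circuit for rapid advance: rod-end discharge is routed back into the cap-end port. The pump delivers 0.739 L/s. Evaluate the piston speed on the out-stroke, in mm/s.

v ≈ 153 mm/s

In regeneration the rod-end outflow joins the pump flow into the cap end, so the net volume the pump must supply per unit advance equals the rod cross-section area.
Rod cross-section A_rod = π/4 × (78.3 mm)² = 4815 mm^2
v = Q_pump / A_rod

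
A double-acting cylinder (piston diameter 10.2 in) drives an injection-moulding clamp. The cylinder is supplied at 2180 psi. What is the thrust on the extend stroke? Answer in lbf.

F ≈ 1.78e5 lbf

Cap-side area A_cap = π/4 × (10.2 in)² = 81.71 in^2
F = P × A_cap = 2180 psi × A_cap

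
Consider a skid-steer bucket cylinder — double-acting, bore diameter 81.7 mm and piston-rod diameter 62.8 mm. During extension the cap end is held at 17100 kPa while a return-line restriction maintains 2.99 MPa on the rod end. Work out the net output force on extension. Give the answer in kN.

Cap-side area A_cap = π/4 × (81.7 mm)² = 5242 mm^2
Rod-side annular area A_ann = π/4 × (81.7² − 62.8²) = 2145 mm^2
Net thrust = P_cap·A_cap − P_rod·A_ann = 89.65 kN − 6.413 kN

F ≈ 83.2 kN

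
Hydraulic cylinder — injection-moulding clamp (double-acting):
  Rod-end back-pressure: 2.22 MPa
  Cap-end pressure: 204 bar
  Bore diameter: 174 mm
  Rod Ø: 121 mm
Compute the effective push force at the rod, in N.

Cap-side area A_cap = π/4 × (174 mm)² = 23780 mm^2
Rod-side annular area A_ann = π/4 × (174² − 121²) = 12280 mm^2
Net thrust = P_cap·A_cap − P_rod·A_ann = 4.851e5 N − 27260 N

F ≈ 4.58e5 N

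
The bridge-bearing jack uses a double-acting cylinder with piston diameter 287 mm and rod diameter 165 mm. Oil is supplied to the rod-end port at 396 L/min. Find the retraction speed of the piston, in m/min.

v ≈ 9.14 m/min

Rod-side annular area A_ann = π/4 × (287² − 165²) = 43310 mm^2
Flow into the rod-end port fills the annular volume.
v = Q / A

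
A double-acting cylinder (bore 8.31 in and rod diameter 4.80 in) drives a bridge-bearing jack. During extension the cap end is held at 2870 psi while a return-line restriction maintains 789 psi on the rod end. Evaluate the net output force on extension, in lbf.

F ≈ 1.27e5 lbf

Cap-side area A_cap = π/4 × (8.31 in)² = 54.24 in^2
Rod-side annular area A_ann = π/4 × (8.31² − 4.80²) = 36.14 in^2
Net thrust = P_cap·A_cap − P_rod·A_ann = 1.557e5 lbf − 28520 lbf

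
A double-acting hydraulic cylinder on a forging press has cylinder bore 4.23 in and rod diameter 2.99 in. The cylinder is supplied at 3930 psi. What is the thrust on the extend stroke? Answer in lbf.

Cap-side area A_cap = π/4 × (4.23 in)² = 14.05 in^2
F = P × A_cap = 3930 psi × A_cap

F ≈ 55200 lbf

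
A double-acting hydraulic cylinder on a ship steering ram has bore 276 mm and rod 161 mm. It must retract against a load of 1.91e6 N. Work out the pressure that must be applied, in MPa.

P ≈ 48.4 MPa

Rod-side annular area A_ann = π/4 × (276² − 161²) = 39470 mm^2
Retraction: pressure acts on the annular area.
P = F / A = 1.91e6 N / A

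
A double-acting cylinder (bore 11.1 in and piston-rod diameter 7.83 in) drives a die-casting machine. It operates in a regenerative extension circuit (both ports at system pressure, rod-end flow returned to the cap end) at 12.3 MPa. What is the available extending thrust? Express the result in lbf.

With equal pressure on both faces, forces on the annular region cancel; the net push is pressure × rod cross-section.
Rod cross-section A_rod = π/4 × (7.83 in)² = 48.15 in^2
F = P × A_rod

F ≈ 85900 lbf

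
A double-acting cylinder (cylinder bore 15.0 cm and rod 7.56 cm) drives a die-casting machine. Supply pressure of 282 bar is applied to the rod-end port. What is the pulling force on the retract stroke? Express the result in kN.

Rod-side annular area A_ann = π/4 × (15.0² − 7.56²) = 131.8 cm^2
On retraction the pressure acts on the annular area (bore minus rod).
F = P × A_ann

F ≈ 372 kN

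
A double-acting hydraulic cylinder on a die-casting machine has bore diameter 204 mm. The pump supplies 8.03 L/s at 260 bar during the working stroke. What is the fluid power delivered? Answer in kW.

W ≈ 209 kW

Hydraulic power = P × Q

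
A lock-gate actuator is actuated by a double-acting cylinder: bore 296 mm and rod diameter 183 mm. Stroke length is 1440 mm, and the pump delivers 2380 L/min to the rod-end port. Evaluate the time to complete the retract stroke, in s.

t ≈ 1.54 s

Rod-side annular area A_ann = π/4 × (296² − 183²) = 42510 mm^2
Swept volume V = A × L; t = V / Q = A·L / Q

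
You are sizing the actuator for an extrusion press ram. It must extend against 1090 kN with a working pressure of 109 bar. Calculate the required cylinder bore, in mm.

D ≈ 357 mm

Extension force acts on the full piston face: F = P × (π/4)D².
D = √(4F / (πP)) = √(4 × 1090 kN / (π × 109 bar))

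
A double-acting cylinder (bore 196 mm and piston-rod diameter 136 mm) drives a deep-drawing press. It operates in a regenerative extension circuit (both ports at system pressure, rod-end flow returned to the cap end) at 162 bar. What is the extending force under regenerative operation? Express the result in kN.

F ≈ 235 kN

With equal pressure on both faces, forces on the annular region cancel; the net push is pressure × rod cross-section.
Rod cross-section A_rod = π/4 × (136 mm)² = 14530 mm^2
F = P × A_rod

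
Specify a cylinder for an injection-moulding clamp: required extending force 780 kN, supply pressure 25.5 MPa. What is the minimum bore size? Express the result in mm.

Extension force acts on the full piston face: F = P × (π/4)D².
D = √(4F / (πP)) = √(4 × 780 kN / (π × 25.5 MPa))

D ≈ 197 mm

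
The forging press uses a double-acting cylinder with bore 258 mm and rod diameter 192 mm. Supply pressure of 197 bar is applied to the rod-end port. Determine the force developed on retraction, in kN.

F ≈ 460 kN

Rod-side annular area A_ann = π/4 × (258² − 192²) = 23330 mm^2
On retraction the pressure acts on the annular area (bore minus rod).
F = P × A_ann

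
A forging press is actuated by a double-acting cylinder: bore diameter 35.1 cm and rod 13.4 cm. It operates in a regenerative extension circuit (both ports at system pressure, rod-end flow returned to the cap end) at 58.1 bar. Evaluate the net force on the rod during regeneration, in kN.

F ≈ 81.9 kN

With equal pressure on both faces, forces on the annular region cancel; the net push is pressure × rod cross-section.
Rod cross-section A_rod = π/4 × (13.4 cm)² = 141.0 cm^2
F = P × A_rod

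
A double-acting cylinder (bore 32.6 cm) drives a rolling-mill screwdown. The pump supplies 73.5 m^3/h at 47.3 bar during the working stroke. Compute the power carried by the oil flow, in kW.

W ≈ 96.6 kW

Hydraulic power = P × Q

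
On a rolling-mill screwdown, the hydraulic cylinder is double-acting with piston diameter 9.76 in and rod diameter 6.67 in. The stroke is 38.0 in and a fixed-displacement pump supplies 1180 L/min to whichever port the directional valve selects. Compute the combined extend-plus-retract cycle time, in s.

Cap-side area A_cap = π/4 × (9.76 in)² = 74.82 in^2
Rod-side annular area A_ann = π/4 × (9.76² − 6.67²) = 39.87 in^2
t_ext = A_cap·L/Q = 2.369 s
t_ret = A_ann·L/Q = 1.263 s
t_cycle = t_ext + t_ret

t ≈ 3.63 s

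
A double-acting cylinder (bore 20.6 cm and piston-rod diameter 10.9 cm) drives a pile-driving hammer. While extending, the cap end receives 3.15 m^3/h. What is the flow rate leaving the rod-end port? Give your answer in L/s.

Cap-side area A_cap = π/4 × (20.6 cm)² = 333.3 cm^2
Rod-side annular area A_ann = π/4 × (20.6² − 10.9²) = 240.0 cm^2
Piston speed v = Q_in/A_cap; rod-end outflow Q_out = v × A_ann = Q_in × A_ann/A_cap.

Q_out ≈ 0.630 L/s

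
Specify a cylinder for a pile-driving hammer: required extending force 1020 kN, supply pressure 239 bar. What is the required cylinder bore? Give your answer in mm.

Extension force acts on the full piston face: F = P × (π/4)D².
D = √(4F / (πP)) = √(4 × 1020 kN / (π × 239 bar))

D ≈ 233 mm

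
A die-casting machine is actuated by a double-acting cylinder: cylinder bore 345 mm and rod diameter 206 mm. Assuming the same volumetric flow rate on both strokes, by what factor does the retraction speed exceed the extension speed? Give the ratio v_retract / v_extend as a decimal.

Cap-side area A_cap = π/4 × (345 mm)² = 93480 mm^2
Rod-side annular area A_ann = π/4 × (345² − 206²) = 60150 mm^2
For equal Q, v ∝ 1/A, so v_ret/v_ext = A_cap/A_ann.

v_ret/v_ext ≈ 1.55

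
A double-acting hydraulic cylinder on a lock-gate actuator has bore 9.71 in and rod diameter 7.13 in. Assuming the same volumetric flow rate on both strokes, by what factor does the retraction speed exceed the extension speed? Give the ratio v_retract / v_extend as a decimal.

Cap-side area A_cap = π/4 × (9.71 in)² = 74.05 in^2
Rod-side annular area A_ann = π/4 × (9.71² − 7.13²) = 34.12 in^2
For equal Q, v ∝ 1/A, so v_ret/v_ext = A_cap/A_ann.

v_ret/v_ext ≈ 2.17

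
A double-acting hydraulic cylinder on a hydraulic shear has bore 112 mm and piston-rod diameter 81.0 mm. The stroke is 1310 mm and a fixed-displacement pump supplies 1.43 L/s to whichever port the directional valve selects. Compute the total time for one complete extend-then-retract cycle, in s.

t ≈ 13.3 s

Cap-side area A_cap = π/4 × (112 mm)² = 9852 mm^2
Rod-side annular area A_ann = π/4 × (112² − 81.0²) = 4699 mm^2
t_ext = A_cap·L/Q = 9.025 s
t_ret = A_ann·L/Q = 4.305 s
t_cycle = t_ext + t_ret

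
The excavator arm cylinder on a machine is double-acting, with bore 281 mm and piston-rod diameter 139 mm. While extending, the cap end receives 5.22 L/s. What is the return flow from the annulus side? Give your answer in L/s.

Q_out ≈ 3.94 L/s

Cap-side area A_cap = π/4 × (281 mm)² = 62020 mm^2
Rod-side annular area A_ann = π/4 × (281² − 139²) = 46840 mm^2
Piston speed v = Q_in/A_cap; rod-end outflow Q_out = v × A_ann = Q_in × A_ann/A_cap.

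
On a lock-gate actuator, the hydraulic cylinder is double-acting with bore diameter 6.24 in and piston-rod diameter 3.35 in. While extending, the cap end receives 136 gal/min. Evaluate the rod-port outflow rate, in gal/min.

Cap-side area A_cap = π/4 × (6.24 in)² = 30.58 in^2
Rod-side annular area A_ann = π/4 × (6.24² − 3.35²) = 21.77 in^2
Piston speed v = Q_in/A_cap; rod-end outflow Q_out = v × A_ann = Q_in × A_ann/A_cap.

Q_out ≈ 96.8 gal/min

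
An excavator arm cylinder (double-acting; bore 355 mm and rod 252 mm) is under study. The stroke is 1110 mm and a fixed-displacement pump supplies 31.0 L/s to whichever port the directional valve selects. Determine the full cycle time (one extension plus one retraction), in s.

t ≈ 5.30 s

Cap-side area A_cap = π/4 × (355 mm)² = 98980 mm^2
Rod-side annular area A_ann = π/4 × (355² − 252²) = 49100 mm^2
t_ext = A_cap·L/Q = 3.544 s
t_ret = A_ann·L/Q = 1.758 s
t_cycle = t_ext + t_ret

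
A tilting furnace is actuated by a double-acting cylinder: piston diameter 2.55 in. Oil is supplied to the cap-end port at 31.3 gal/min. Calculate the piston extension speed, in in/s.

v ≈ 23.6 in/s

Cap-side area A_cap = π/4 × (2.55 in)² = 5.107 in^2
v = Q / A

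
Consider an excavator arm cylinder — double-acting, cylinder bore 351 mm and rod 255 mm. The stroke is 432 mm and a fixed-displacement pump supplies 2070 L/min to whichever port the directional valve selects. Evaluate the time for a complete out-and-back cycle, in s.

t ≈ 1.78 s

Cap-side area A_cap = π/4 × (351 mm)² = 96760 mm^2
Rod-side annular area A_ann = π/4 × (351² − 255²) = 45690 mm^2
t_ext = A_cap·L/Q = 1.212 s
t_ret = A_ann·L/Q = 0.5721 s
t_cycle = t_ext + t_ret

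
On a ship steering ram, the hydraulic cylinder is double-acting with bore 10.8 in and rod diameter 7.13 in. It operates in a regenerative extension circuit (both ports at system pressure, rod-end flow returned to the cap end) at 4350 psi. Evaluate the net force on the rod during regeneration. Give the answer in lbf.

With equal pressure on both faces, forces on the annular region cancel; the net push is pressure × rod cross-section.
Rod cross-section A_rod = π/4 × (7.13 in)² = 39.93 in^2
F = P × A_rod

F ≈ 1.74e5 lbf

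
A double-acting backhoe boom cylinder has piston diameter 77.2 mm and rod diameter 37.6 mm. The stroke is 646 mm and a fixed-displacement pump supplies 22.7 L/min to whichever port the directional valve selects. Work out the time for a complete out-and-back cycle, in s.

Cap-side area A_cap = π/4 × (77.2 mm)² = 4681 mm^2
Rod-side annular area A_ann = π/4 × (77.2² − 37.6²) = 3570 mm^2
t_ext = A_cap·L/Q = 7.992 s
t_ret = A_ann·L/Q = 6.097 s
t_cycle = t_ext + t_ret

t ≈ 14.1 s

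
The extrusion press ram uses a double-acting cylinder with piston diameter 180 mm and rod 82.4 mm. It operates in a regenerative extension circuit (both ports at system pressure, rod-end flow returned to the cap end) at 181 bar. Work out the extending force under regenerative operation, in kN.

With equal pressure on both faces, forces on the annular region cancel; the net push is pressure × rod cross-section.
Rod cross-section A_rod = π/4 × (82.4 mm)² = 5333 mm^2
F = P × A_rod

F ≈ 96.5 kN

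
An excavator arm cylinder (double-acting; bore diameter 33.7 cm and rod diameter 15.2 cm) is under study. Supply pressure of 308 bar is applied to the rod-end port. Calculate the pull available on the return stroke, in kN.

Rod-side annular area A_ann = π/4 × (33.7² − 15.2²) = 710.5 cm^2
On retraction the pressure acts on the annular area (bore minus rod).
F = P × A_ann

F ≈ 2190 kN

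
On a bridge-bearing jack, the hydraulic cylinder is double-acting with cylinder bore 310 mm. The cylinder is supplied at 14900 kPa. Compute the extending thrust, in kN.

F ≈ 1120 kN

Cap-side area A_cap = π/4 × (310 mm)² = 75480 mm^2
F = P × A_cap = 14900 kPa × A_cap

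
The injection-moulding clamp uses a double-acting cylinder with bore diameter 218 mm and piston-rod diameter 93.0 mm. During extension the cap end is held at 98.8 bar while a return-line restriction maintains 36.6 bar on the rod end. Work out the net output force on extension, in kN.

Cap-side area A_cap = π/4 × (218 mm)² = 37330 mm^2
Rod-side annular area A_ann = π/4 × (218² − 93.0²) = 30530 mm^2
Net thrust = P_cap·A_cap − P_rod·A_ann = 368.8 kN − 111.7 kN

F ≈ 257 kN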